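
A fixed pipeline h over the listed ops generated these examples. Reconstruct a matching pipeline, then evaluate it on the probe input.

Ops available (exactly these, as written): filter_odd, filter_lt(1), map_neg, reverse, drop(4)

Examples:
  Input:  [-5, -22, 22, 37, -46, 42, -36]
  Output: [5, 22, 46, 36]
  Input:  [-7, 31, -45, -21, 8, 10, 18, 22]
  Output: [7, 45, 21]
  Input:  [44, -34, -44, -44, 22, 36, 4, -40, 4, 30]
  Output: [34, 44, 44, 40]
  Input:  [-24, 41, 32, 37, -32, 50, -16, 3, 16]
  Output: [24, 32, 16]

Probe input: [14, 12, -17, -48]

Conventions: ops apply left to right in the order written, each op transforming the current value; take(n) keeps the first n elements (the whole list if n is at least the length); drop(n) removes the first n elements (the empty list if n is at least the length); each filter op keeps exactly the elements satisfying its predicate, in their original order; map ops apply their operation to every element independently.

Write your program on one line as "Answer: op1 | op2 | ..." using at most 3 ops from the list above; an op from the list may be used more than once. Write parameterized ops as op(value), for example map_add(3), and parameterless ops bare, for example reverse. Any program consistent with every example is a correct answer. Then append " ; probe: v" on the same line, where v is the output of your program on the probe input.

filter_lt(1) | map_neg ; probe: [17, 48]

Check, running the answer program on each example:
  [-5, -22, 22, 37, -46, 42, -36] -> [-5, -22, -46, -36] -> [5, 22, 46, 36]
  [-7, 31, -45, -21, 8, 10, 18, 22] -> [-7, -45, -21] -> [7, 45, 21]
  [44, -34, -44, -44, 22, 36, 4, -40, 4, 30] -> [-34, -44, -44, -40] -> [34, 44, 44, 40]
  [-24, 41, 32, 37, -32, 50, -16, 3, 16] -> [-24, -32, -16] -> [24, 32, 16]
  probe: [14, 12, -17, -48] -> [-17, -48] -> [17, 48]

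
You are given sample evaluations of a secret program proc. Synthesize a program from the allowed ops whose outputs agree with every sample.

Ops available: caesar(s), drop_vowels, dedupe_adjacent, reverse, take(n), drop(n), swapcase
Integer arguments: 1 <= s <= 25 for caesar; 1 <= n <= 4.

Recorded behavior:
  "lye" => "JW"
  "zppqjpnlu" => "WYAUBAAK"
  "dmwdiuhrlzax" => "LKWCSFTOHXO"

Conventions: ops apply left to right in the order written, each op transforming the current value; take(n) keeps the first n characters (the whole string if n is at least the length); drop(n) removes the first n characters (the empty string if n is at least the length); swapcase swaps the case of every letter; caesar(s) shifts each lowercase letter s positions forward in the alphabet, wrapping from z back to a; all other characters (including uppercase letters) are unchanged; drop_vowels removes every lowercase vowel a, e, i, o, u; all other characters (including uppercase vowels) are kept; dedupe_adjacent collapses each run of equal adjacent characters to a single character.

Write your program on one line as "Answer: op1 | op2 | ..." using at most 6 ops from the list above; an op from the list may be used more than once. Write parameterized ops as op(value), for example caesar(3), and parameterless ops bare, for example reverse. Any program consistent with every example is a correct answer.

caesar(12) | caesar(25) | swapcase | reverse | drop(1)

Check, running the answer program on each example:
  "lye" -> "xkq" -> "wjp" -> "WJP" -> "PJW" -> "JW"
  "zppqjpnlu" -> "lbbcvbzxg" -> "kaabuaywf" -> "KAABUAYWF" -> "FWYAUBAAK" -> "WYAUBAAK"
  "dmwdiuhrlzax" -> "pyipugtdxlmj" -> "oxhotfscwkli" -> "OXHOTFSCWKLI" -> "ILKWCSFTOHXO" -> "LKWCSFTOHXO"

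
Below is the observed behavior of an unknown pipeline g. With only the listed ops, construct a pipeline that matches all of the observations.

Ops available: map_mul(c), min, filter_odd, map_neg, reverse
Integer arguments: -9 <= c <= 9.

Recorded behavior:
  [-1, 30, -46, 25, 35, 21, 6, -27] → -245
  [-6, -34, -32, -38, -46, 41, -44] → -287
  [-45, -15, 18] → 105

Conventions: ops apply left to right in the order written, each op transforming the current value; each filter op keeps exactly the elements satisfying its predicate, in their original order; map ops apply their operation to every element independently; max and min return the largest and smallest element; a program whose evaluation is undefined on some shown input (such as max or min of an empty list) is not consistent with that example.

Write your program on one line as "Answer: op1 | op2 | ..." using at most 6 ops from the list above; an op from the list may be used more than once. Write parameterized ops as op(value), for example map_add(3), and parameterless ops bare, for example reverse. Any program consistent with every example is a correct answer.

filter_odd | map_neg | map_mul(-7) | map_neg | min

Check, running the answer program on each example:
  [-1, 30, -46, 25, 35, 21, 6, -27] -> [-1, 25, 35, 21, -27] -> [1, -25, -35, -21, 27] -> [-7, 175, 245, 147, -189] -> [7, -175, -245, -147, 189] -> -245
  [-6, -34, -32, -38, -46, 41, -44] -> [41] -> [-41] -> [287] -> [-287] -> -287
  [-45, -15, 18] -> [-45, -15] -> [45, 15] -> [-315, -105] -> [315, 105] -> 105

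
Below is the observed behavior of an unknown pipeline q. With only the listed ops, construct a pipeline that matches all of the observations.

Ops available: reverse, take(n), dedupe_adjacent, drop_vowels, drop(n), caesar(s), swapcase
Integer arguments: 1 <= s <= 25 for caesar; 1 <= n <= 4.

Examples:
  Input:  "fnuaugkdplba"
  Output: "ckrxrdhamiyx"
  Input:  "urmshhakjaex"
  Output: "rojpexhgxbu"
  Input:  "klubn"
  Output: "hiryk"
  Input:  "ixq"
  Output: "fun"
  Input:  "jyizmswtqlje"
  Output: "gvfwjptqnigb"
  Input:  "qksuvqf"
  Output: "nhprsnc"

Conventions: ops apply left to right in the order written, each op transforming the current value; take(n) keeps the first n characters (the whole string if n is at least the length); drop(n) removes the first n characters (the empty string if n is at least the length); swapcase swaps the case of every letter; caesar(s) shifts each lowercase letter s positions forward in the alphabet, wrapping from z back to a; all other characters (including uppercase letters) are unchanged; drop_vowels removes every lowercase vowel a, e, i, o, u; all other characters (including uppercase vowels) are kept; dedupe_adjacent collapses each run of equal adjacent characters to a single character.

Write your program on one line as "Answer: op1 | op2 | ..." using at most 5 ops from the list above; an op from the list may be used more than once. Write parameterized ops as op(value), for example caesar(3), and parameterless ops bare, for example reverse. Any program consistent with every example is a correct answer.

caesar(12) | caesar(18) | dedupe_adjacent | caesar(19)

Check, running the answer program on each example:
  "fnuaugkdplba" -> "rzgmgswpbxnm" -> "jryeykohtpfe" -> "jryeykohtpfe" -> "ckrxrdhamiyx"
  "urmshhakjaex" -> "gdyettmwvmqj" -> "yvqwlleoneib" -> "yvqwleoneib" -> "rojpexhgxbu"
  "klubn" -> "wxgnz" -> "opyfr" -> "opyfr" -> "hiryk"
  "ixq" -> "ujc" -> "mbu" -> "mbu" -> "fun"
  "jyizmswtqlje" -> "vkulyeifcxvq" -> "ncmdqwaxupni" -> "ncmdqwaxupni" -> "gvfwjptqnigb"
  "qksuvqf" -> "cweghcr" -> "uowyzuj" -> "uowyzuj" -> "nhprsnc"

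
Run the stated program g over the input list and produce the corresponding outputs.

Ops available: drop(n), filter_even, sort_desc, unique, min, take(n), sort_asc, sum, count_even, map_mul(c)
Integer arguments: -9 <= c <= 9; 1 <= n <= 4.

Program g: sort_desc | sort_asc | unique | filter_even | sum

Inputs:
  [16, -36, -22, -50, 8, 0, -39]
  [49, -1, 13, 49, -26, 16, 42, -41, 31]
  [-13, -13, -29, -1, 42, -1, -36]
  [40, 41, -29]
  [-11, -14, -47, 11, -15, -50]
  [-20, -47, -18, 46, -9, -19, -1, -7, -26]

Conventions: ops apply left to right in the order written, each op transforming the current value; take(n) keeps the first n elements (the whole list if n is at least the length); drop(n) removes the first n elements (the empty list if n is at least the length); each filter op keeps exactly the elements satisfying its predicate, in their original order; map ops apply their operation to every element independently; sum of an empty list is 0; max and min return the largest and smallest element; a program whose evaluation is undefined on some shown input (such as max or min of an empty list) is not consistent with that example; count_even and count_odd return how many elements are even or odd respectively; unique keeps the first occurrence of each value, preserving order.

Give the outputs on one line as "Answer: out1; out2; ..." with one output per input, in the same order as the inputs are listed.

-84; 32; 6; 40; -64; -18

Execution, op by op:
  [16, -36, -22, -50, 8, 0, -39] -> [16, 8, 0, -22, -36, -39, -50] -> [-50, -39, -36, -22, 0, 8, 16] -> [-50, -39, -36, -22, 0, 8, 16] -> [-50, -36, -22, 0, 8, 16] -> -84
  [49, -1, 13, 49, -26, 16, 42, -41, 31] -> [49, 49, 42, 31, 16, 13, -1, -26, -41] -> [-41, -26, -1, 13, 16, 31, 42, 49, 49] -> [-41, -26, -1, 13, 16, 31, 42, 49] -> [-26, 16, 42] -> 32
  [-13, -13, -29, -1, 42, -1, -36] -> [42, -1, -1, -13, -13, -29, -36] -> [-36, -29, -13, -13, -1, -1, 42] -> [-36, -29, -13, -1, 42] -> [-36, 42] -> 6
  [40, 41, -29] -> [41, 40, -29] -> [-29, 40, 41] -> [-29, 40, 41] -> [40] -> 40
  [-11, -14, -47, 11, -15, -50] -> [11, -11, -14, -15, -47, -50] -> [-50, -47, -15, -14, -11, 11] -> [-50, -47, -15, -14, -11, 11] -> [-50, -14] -> -64
  [-20, -47, -18, 46, -9, -19, -1, -7, -26] -> [46, -1, -7, -9, -18, -19, -20, -26, -47] -> [-47, -26, -20, -19, -18, -9, -7, -1, 46] -> [-47, -26, -20, -19, -18, -9, -7, -1, 46] -> [-26, -20, -18, 46] -> -18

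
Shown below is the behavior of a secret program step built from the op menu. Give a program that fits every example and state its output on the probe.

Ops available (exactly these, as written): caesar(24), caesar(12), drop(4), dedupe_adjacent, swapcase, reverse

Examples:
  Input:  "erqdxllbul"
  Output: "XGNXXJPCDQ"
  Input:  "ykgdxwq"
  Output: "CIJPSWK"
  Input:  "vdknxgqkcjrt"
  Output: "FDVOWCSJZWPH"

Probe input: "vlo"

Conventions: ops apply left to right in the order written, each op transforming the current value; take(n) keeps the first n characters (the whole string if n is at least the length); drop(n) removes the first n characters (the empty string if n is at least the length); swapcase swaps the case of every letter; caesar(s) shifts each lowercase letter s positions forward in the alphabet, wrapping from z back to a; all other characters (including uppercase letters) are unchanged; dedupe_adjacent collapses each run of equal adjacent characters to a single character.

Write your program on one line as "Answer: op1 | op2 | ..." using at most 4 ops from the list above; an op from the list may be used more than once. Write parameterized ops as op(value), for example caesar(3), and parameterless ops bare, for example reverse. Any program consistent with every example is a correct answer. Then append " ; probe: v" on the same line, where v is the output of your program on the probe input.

caesar(12) | reverse | swapcase ; probe: "AXH"

Check, running the answer program on each example:
  "erqdxllbul" -> "qdcpjxxngx" -> "xgnxxjpcdq" -> "XGNXXJPCDQ"
  "ykgdxwq" -> "kwspjic" -> "cijpswk" -> "CIJPSWK"
  "vdknxgqkcjrt" -> "hpwzjscwovdf" -> "fdvowcsjzwph" -> "FDVOWCSJZWPH"
  probe: "vlo" -> "hxa" -> "axh" -> "AXH"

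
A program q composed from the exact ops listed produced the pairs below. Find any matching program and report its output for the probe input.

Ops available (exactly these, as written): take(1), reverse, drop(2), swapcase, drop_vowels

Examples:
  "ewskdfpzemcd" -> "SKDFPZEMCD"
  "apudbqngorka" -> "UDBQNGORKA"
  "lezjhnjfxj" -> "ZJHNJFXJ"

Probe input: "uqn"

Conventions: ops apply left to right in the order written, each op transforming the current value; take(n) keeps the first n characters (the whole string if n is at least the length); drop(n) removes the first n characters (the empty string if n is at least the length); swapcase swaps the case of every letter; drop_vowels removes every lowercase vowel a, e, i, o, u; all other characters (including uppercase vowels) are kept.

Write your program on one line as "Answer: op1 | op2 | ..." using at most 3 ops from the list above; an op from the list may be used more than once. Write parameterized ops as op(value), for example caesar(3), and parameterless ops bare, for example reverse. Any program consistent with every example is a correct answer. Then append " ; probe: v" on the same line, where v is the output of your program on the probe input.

drop(2) | swapcase ; probe: "N"

Check, running the answer program on each example:
  "ewskdfpzemcd" -> "skdfpzemcd" -> "SKDFPZEMCD"
  "apudbqngorka" -> "udbqngorka" -> "UDBQNGORKA"
  "lezjhnjfxj" -> "zjhnjfxj" -> "ZJHNJFXJ"
  probe: "uqn" -> "n" -> "N"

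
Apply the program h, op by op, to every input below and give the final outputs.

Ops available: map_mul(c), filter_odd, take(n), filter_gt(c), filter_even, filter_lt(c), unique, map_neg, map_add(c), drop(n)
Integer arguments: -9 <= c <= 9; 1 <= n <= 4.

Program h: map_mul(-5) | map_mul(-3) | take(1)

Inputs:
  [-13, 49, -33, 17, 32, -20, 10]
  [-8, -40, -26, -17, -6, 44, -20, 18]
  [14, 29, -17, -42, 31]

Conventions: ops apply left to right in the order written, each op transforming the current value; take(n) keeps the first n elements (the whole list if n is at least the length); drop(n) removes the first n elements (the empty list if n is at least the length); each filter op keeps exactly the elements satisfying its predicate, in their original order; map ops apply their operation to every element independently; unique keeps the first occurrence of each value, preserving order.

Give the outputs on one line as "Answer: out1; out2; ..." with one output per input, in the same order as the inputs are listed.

Execution, op by op:
  [-13, 49, -33, 17, 32, -20, 10] -> [65, -245, 165, -85, -160, 100, -50] -> [-195, 735, -495, 255, 480, -300, 150] -> [-195]
  [-8, -40, -26, -17, -6, 44, -20, 18] -> [40, 200, 130, 85, 30, -220, 100, -90] -> [-120, -600, -390, -255, -90, 660, -300, 270] -> [-120]
  [14, 29, -17, -42, 31] -> [-70, -145, 85, 210, -155] -> [210, 435, -255, -630, 465] -> [210]

[-195]; [-120]; [210]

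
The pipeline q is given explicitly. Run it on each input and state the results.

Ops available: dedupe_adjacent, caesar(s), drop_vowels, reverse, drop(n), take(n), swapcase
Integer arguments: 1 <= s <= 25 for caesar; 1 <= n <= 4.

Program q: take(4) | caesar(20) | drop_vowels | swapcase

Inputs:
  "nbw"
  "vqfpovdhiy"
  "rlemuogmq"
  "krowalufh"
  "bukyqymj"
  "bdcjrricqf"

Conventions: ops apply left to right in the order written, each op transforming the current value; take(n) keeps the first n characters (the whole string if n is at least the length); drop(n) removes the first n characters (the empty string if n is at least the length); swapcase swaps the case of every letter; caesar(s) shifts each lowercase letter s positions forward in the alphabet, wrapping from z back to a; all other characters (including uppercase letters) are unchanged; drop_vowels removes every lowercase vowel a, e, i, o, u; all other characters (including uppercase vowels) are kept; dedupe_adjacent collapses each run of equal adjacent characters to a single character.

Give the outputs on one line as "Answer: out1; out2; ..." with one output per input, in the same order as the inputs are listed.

"HVQ"; "PKZJ"; "LFYG"; "LQ"; "VS"; "VXWD"

Execution, op by op:
  "nbw" -> "nbw" -> "hvq" -> "hvq" -> "HVQ"
  "vqfpovdhiy" -> "vqfp" -> "pkzj" -> "pkzj" -> "PKZJ"
  "rlemuogmq" -> "rlem" -> "lfyg" -> "lfyg" -> "LFYG"
  "krowalufh" -> "krow" -> "eliq" -> "lq" -> "LQ"
  "bukyqymj" -> "buky" -> "voes" -> "vs" -> "VS"
  "bdcjrricqf" -> "bdcj" -> "vxwd" -> "vxwd" -> "VXWD"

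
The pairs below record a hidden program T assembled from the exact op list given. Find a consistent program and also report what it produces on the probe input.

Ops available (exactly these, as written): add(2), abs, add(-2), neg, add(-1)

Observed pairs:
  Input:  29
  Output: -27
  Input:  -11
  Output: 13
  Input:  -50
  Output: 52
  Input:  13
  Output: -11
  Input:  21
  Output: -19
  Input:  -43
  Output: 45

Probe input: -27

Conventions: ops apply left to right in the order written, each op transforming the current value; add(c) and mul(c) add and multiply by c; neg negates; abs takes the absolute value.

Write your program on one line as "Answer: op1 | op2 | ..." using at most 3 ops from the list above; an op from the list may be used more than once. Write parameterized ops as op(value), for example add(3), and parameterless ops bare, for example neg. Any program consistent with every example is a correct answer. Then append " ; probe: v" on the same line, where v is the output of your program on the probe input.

neg | add(2) ; probe: 29

Check, running the answer program on each example:
  29 -> -29 -> -27
  -11 -> 11 -> 13
  -50 -> 50 -> 52
  13 -> -13 -> -11
  21 -> -21 -> -19
  -43 -> 43 -> 45
  probe: -27 -> 27 -> 29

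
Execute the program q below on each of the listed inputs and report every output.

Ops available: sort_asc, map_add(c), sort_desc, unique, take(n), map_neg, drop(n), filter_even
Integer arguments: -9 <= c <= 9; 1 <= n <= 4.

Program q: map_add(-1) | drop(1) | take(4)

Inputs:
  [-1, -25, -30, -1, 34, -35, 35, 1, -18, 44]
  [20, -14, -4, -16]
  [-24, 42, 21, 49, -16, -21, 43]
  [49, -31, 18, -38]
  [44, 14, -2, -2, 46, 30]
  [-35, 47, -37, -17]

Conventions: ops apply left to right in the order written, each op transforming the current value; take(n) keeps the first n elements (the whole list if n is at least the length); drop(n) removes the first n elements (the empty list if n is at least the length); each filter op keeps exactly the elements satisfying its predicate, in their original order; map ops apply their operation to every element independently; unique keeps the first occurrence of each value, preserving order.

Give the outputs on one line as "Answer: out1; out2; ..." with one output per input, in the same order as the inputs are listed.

[-26, -31, -2, 33]; [-15, -5, -17]; [41, 20, 48, -17]; [-32, 17, -39]; [13, -3, -3, 45]; [46, -38, -18]

Execution, op by op:
  [-1, -25, -30, -1, 34, -35, 35, 1, -18, 44] -> [-2, -26, -31, -2, 33, -36, 34, 0, -19, 43] -> [-26, -31, -2, 33, -36, 34, 0, -19, 43] -> [-26, -31, -2, 33]
  [20, -14, -4, -16] -> [19, -15, -5, -17] -> [-15, -5, -17] -> [-15, -5, -17]
  [-24, 42, 21, 49, -16, -21, 43] -> [-25, 41, 20, 48, -17, -22, 42] -> [41, 20, 48, -17, -22, 42] -> [41, 20, 48, -17]
  [49, -31, 18, -38] -> [48, -32, 17, -39] -> [-32, 17, -39] -> [-32, 17, -39]
  [44, 14, -2, -2, 46, 30] -> [43, 13, -3, -3, 45, 29] -> [13, -3, -3, 45, 29] -> [13, -3, -3, 45]
  [-35, 47, -37, -17] -> [-36, 46, -38, -18] -> [46, -38, -18] -> [46, -38, -18]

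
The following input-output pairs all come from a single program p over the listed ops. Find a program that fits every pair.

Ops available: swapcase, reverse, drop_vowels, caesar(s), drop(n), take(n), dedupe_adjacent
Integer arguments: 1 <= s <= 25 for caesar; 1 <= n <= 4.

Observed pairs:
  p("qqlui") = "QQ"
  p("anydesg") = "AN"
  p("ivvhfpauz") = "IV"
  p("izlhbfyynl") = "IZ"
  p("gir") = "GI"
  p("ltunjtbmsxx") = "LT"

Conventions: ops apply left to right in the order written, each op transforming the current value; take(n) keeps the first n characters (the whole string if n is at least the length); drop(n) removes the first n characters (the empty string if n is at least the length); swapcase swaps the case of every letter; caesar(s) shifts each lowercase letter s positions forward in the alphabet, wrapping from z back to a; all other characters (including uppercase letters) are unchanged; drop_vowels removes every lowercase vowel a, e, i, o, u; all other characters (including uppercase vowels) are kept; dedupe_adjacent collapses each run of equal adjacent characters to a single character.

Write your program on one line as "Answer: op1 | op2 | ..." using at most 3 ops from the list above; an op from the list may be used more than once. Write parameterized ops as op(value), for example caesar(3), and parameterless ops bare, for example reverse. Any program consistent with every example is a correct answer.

swapcase | take(2)

Check, running the answer program on each example:
  "qqlui" -> "QQLUI" -> "QQ"
  "anydesg" -> "ANYDESG" -> "AN"
  "ivvhfpauz" -> "IVVHFPAUZ" -> "IV"
  "izlhbfyynl" -> "IZLHBFYYNL" -> "IZ"
  "gir" -> "GIR" -> "GI"
  "ltunjtbmsxx" -> "LTUNJTBMSXX" -> "LT"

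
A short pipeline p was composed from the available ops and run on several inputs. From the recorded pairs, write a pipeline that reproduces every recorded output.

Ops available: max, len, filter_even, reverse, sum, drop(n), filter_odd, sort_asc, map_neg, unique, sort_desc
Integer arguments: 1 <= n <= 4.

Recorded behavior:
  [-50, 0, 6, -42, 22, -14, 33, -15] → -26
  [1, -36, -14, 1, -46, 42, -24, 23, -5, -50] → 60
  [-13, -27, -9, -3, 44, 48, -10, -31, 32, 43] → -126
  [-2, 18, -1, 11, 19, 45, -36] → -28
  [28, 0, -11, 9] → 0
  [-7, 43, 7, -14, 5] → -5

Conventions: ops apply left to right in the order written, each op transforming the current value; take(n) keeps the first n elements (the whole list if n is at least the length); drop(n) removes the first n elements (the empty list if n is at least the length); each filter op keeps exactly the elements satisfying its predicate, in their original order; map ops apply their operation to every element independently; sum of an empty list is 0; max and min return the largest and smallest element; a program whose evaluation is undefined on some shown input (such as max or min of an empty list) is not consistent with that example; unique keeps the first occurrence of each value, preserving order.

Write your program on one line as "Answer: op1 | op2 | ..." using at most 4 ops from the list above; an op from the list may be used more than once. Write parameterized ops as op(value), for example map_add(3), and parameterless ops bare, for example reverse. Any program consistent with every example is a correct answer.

map_neg | drop(4) | sum

Check, running the answer program on each example:
  [-50, 0, 6, -42, 22, -14, 33, -15] -> [50, 0, -6, 42, -22, 14, -33, 15] -> [-22, 14, -33, 15] -> -26
  [1, -36, -14, 1, -46, 42, -24, 23, -5, -50] -> [-1, 36, 14, -1, 46, -42, 24, -23, 5, 50] -> [46, -42, 24, -23, 5, 50] -> 60
  [-13, -27, -9, -3, 44, 48, -10, -31, 32, 43] -> [13, 27, 9, 3, -44, -48, 10, 31, -32, -43] -> [-44, -48, 10, 31, -32, -43] -> -126
  [-2, 18, -1, 11, 19, 45, -36] -> [2, -18, 1, -11, -19, -45, 36] -> [-19, -45, 36] -> -28
  [28, 0, -11, 9] -> [-28, 0, 11, -9] -> [] -> 0
  [-7, 43, 7, -14, 5] -> [7, -43, -7, 14, -5] -> [-5] -> -5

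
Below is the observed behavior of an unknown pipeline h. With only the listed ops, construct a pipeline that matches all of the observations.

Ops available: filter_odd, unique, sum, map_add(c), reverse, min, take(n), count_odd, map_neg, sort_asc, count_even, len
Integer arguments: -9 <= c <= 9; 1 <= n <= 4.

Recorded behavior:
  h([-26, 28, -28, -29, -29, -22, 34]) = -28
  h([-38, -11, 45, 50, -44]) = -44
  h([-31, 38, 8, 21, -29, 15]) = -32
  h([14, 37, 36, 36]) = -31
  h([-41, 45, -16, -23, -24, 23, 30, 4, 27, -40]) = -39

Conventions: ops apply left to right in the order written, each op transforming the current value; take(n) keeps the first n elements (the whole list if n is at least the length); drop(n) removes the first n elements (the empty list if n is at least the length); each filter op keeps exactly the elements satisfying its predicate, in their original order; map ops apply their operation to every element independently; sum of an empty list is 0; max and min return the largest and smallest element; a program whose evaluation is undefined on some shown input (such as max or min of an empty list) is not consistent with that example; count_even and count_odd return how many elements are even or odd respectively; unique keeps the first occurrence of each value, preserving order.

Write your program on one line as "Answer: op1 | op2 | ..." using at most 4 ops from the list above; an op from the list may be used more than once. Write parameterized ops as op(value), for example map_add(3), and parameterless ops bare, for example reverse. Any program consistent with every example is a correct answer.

unique | map_neg | map_add(6) | min

Check, running the answer program on each example:
  [-26, 28, -28, -29, -29, -22, 34] -> [-26, 28, -28, -29, -22, 34] -> [26, -28, 28, 29, 22, -34] -> [32, -22, 34, 35, 28, -28] -> -28
  [-38, -11, 45, 50, -44] -> [-38, -11, 45, 50, -44] -> [38, 11, -45, -50, 44] -> [44, 17, -39, -44, 50] -> -44
  [-31, 38, 8, 21, -29, 15] -> [-31, 38, 8, 21, -29, 15] -> [31, -38, -8, -21, 29, -15] -> [37, -32, -2, -15, 35, -9] -> -32
  [14, 37, 36, 36] -> [14, 37, 36] -> [-14, -37, -36] -> [-8, -31, -30] -> -31
  [-41, 45, -16, -23, -24, 23, 30, 4, 27, -40] -> [-41, 45, -16, -23, -24, 23, 30, 4, 27, -40] -> [41, -45, 16, 23, 24, -23, -30, -4, -27, 40] -> [47, -39, 22, 29, 30, -17, -24, 2, -21, 46] -> -39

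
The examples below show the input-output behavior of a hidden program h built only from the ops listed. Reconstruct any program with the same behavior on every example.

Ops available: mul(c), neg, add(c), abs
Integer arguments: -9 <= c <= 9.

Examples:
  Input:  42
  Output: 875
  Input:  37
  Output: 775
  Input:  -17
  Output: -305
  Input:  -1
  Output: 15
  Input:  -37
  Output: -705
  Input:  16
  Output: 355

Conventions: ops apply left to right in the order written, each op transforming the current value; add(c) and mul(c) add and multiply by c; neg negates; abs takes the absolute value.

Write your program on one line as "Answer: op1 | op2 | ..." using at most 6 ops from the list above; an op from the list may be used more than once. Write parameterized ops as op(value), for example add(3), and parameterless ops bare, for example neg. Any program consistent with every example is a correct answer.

mul(-5) | add(-1) | add(-9) | mul(-4) | add(-5)

Check, running the answer program on each example:
  42 -> -210 -> -211 -> -220 -> 880 -> 875
  37 -> -185 -> -186 -> -195 -> 780 -> 775
  -17 -> 85 -> 84 -> 75 -> -300 -> -305
  -1 -> 5 -> 4 -> -5 -> 20 -> 15
  -37 -> 185 -> 184 -> 175 -> -700 -> -705
  16 -> -80 -> -81 -> -90 -> 360 -> 355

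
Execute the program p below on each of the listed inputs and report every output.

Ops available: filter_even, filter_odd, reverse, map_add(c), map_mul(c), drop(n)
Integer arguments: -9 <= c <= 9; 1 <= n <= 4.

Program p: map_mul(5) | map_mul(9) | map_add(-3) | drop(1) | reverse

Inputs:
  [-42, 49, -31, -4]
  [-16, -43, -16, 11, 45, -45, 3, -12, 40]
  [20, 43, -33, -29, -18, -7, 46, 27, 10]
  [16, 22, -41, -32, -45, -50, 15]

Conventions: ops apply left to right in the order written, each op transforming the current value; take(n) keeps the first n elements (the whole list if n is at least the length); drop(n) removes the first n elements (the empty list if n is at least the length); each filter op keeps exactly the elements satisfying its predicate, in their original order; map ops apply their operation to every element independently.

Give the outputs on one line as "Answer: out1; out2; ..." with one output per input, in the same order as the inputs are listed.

Execution, op by op:
  [-42, 49, -31, -4] -> [-210, 245, -155, -20] -> [-1890, 2205, -1395, -180] -> [-1893, 2202, -1398, -183] -> [2202, -1398, -183] -> [-183, -1398, 2202]
  [-16, -43, -16, 11, 45, -45, 3, -12, 40] -> [-80, -215, -80, 55, 225, -225, 15, -60, 200] -> [-720, -1935, -720, 495, 2025, -2025, 135, -540, 1800] -> [-723, -1938, -723, 492, 2022, -2028, 132, -543, 1797] -> [-1938, -723, 492, 2022, -2028, 132, -543, 1797] -> [1797, -543, 132, -2028, 2022, 492, -723, -1938]
  [20, 43, -33, -29, -18, -7, 46, 27, 10] -> [100, 215, -165, -145, -90, -35, 230, 135, 50] -> [900, 1935, -1485, -1305, -810, -315, 2070, 1215, 450] -> [897, 1932, -1488, -1308, -813, -318, 2067, 1212, 447] -> [1932, -1488, -1308, -813, -318, 2067, 1212, 447] -> [447, 1212, 2067, -318, -813, -1308, -1488, 1932]
  [16, 22, -41, -32, -45, -50, 15] -> [80, 110, -205, -160, -225, -250, 75] -> [720, 990, -1845, -1440, -2025, -2250, 675] -> [717, 987, -1848, -1443, -2028, -2253, 672] -> [987, -1848, -1443, -2028, -2253, 672] -> [672, -2253, -2028, -1443, -1848, 987]

[-183, -1398, 2202]; [1797, -543, 132, -2028, 2022, 492, -723, -1938]; [447, 1212, 2067, -318, -813, -1308, -1488, 1932]; [672, -2253, -2028, -1443, -1848, 987]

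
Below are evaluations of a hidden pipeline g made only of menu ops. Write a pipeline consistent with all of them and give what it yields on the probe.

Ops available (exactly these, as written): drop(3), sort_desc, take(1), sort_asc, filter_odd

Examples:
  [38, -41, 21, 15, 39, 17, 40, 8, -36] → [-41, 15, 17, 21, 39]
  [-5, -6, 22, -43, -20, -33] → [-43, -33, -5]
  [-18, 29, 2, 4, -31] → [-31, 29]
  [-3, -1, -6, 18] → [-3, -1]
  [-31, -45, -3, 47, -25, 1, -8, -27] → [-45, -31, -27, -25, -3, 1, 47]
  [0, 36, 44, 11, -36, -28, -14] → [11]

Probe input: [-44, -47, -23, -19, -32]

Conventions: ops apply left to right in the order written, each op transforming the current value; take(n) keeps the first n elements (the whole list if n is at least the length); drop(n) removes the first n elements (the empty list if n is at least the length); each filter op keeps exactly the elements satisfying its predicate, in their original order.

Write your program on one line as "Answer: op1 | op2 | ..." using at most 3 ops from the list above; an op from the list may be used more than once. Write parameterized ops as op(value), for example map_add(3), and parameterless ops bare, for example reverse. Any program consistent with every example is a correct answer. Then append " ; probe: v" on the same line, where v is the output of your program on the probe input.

sort_asc | filter_odd ; probe: [-47, -23, -19]

Check, running the answer program on each example:
  [38, -41, 21, 15, 39, 17, 40, 8, -36] -> [-41, -36, 8, 15, 17, 21, 38, 39, 40] -> [-41, 15, 17, 21, 39]
  [-5, -6, 22, -43, -20, -33] -> [-43, -33, -20, -6, -5, 22] -> [-43, -33, -5]
  [-18, 29, 2, 4, -31] -> [-31, -18, 2, 4, 29] -> [-31, 29]
  [-3, -1, -6, 18] -> [-6, -3, -1, 18] -> [-3, -1]
  [-31, -45, -3, 47, -25, 1, -8, -27] -> [-45, -31, -27, -25, -8, -3, 1, 47] -> [-45, -31, -27, -25, -3, 1, 47]
  [0, 36, 44, 11, -36, -28, -14] -> [-36, -28, -14, 0, 11, 36, 44] -> [11]
  probe: [-44, -47, -23, -19, -32] -> [-47, -44, -32, -23, -19] -> [-47, -23, -19]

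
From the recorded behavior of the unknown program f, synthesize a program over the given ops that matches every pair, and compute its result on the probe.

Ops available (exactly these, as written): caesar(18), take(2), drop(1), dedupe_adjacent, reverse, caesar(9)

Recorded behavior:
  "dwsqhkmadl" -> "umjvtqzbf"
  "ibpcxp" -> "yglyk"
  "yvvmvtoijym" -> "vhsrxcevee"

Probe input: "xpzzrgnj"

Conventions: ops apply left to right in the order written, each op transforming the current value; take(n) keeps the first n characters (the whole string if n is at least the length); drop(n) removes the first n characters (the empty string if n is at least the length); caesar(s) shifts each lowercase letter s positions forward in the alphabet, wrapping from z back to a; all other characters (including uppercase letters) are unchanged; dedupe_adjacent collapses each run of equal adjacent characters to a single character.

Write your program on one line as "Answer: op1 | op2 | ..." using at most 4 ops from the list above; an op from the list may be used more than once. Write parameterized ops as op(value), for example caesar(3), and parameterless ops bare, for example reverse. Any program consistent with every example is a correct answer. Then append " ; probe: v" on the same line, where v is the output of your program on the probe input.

drop(1) | reverse | caesar(9) ; probe: "swpaiiy"

Check, running the answer program on each example:
  "dwsqhkmadl" -> "wsqhkmadl" -> "ldamkhqsw" -> "umjvtqzbf"
  "ibpcxp" -> "bpcxp" -> "pxcpb" -> "yglyk"
  "yvvmvtoijym" -> "vvmvtoijym" -> "myjiotvmvv" -> "vhsrxcevee"
  probe: "xpzzrgnj" -> "pzzrgnj" -> "jngrzzp" -> "swpaiiy"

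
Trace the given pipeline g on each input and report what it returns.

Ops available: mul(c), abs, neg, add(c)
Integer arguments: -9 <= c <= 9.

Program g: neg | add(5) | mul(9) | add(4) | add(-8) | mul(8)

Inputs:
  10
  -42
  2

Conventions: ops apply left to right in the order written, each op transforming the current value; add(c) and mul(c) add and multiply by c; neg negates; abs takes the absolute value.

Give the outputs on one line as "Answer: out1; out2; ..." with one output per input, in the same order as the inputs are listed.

Execution, op by op:
  10 -> -10 -> -5 -> -45 -> -41 -> -49 -> -392
  -42 -> 42 -> 47 -> 423 -> 427 -> 419 -> 3352
  2 -> -2 -> 3 -> 27 -> 31 -> 23 -> 184

-392; 3352; 184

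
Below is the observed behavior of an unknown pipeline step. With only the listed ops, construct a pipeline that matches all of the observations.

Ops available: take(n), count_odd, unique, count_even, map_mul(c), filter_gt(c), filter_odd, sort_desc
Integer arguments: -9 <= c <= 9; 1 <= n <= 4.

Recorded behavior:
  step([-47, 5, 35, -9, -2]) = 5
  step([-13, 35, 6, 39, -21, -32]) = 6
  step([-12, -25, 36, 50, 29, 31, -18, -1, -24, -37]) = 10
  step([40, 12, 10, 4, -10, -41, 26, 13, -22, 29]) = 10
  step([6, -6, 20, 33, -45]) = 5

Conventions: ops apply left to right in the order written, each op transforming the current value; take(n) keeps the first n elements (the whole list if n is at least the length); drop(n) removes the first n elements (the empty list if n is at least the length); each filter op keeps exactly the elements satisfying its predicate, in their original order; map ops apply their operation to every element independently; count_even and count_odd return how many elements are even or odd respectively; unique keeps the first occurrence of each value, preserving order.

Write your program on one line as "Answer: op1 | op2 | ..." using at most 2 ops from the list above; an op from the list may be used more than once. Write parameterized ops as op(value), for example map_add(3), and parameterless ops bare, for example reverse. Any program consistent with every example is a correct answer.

map_mul(6) | count_even

Check, running the answer program on each example:
  [-47, 5, 35, -9, -2] -> [-282, 30, 210, -54, -12] -> 5
  [-13, 35, 6, 39, -21, -32] -> [-78, 210, 36, 234, -126, -192] -> 6
  [-12, -25, 36, 50, 29, 31, -18, -1, -24, -37] -> [-72, -150, 216, 300, 174, 186, -108, -6, -144, -222] -> 10
  [40, 12, 10, 4, -10, -41, 26, 13, -22, 29] -> [240, 72, 60, 24, -60, -246, 156, 78, -132, 174] -> 10
  [6, -6, 20, 33, -45] -> [36, -36, 120, 198, -270] -> 5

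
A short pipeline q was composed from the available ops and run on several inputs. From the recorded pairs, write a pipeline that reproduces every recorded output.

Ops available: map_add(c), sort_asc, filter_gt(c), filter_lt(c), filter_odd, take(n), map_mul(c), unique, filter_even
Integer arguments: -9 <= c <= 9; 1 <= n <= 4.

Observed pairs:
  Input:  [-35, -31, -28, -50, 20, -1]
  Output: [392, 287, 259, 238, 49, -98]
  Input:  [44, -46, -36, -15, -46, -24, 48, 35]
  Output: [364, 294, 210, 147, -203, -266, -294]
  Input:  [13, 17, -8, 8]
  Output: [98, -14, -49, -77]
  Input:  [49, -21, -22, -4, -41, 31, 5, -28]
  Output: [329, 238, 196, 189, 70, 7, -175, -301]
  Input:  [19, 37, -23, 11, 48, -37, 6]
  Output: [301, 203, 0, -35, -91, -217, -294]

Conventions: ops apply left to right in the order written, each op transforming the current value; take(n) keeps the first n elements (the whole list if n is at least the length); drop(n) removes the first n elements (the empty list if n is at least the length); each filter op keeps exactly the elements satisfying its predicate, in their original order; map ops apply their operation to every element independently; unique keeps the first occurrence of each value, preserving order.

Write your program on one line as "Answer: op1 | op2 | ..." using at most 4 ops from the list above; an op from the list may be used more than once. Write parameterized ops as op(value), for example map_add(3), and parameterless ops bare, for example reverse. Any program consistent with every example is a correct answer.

map_add(-6) | sort_asc | unique | map_mul(-7)

Check, running the answer program on each example:
  [-35, -31, -28, -50, 20, -1] -> [-41, -37, -34, -56, 14, -7] -> [-56, -41, -37, -34, -7, 14] -> [-56, -41, -37, -34, -7, 14] -> [392, 287, 259, 238, 49, -98]
  [44, -46, -36, -15, -46, -24, 48, 35] -> [38, -52, -42, -21, -52, -30, 42, 29] -> [-52, -52, -42, -30, -21, 29, 38, 42] -> [-52, -42, -30, -21, 29, 38, 42] -> [364, 294, 210, 147, -203, -266, -294]
  [13, 17, -8, 8] -> [7, 11, -14, 2] -> [-14, 2, 7, 11] -> [-14, 2, 7, 11] -> [98, -14, -49, -77]
  [49, -21, -22, -4, -41, 31, 5, -28] -> [43, -27, -28, -10, -47, 25, -1, -34] -> [-47, -34, -28, -27, -10, -1, 25, 43] -> [-47, -34, -28, -27, -10, -1, 25, 43] -> [329, 238, 196, 189, 70, 7, -175, -301]
  [19, 37, -23, 11, 48, -37, 6] -> [13, 31, -29, 5, 42, -43, 0] -> [-43, -29, 0, 5, 13, 31, 42] -> [-43, -29, 0, 5, 13, 31, 42] -> [301, 203, 0, -35, -91, -217, -294]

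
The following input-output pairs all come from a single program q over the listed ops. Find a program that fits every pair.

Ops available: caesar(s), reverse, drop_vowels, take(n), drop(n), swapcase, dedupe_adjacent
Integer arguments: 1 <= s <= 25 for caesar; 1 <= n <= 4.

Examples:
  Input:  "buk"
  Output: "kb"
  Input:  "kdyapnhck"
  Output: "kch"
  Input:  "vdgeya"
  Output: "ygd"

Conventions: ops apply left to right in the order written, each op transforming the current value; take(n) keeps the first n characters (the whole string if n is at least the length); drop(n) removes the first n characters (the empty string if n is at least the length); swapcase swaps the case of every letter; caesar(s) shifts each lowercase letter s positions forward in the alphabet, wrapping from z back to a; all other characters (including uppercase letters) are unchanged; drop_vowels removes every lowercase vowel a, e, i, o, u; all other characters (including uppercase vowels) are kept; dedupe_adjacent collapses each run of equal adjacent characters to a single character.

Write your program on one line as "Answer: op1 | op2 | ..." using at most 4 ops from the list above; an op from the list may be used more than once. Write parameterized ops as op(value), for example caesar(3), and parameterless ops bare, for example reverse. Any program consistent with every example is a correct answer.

reverse | drop_vowels | take(3)

Check, running the answer program on each example:
  "buk" -> "kub" -> "kb" -> "kb"
  "kdyapnhck" -> "kchnpaydk" -> "kchnpydk" -> "kch"
  "vdgeya" -> "ayegdv" -> "ygdv" -> "ygd"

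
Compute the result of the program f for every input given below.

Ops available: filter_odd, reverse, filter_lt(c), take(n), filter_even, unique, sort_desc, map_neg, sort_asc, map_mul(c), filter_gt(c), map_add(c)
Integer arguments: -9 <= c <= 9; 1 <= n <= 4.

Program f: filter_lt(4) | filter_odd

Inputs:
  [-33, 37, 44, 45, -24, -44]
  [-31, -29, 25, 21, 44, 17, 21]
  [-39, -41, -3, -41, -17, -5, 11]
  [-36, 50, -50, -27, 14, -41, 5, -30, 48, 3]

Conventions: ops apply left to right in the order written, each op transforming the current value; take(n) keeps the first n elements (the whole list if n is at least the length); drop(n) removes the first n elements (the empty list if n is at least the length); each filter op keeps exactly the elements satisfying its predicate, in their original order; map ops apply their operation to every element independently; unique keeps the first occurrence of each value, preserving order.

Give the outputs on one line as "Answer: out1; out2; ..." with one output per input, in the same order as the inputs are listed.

[-33]; [-31, -29]; [-39, -41, -3, -41, -17, -5]; [-27, -41, 3]

Execution, op by op:
  [-33, 37, 44, 45, -24, -44] -> [-33, -24, -44] -> [-33]
  [-31, -29, 25, 21, 44, 17, 21] -> [-31, -29] -> [-31, -29]
  [-39, -41, -3, -41, -17, -5, 11] -> [-39, -41, -3, -41, -17, -5] -> [-39, -41, -3, -41, -17, -5]
  [-36, 50, -50, -27, 14, -41, 5, -30, 48, 3] -> [-36, -50, -27, -41, -30, 3] -> [-27, -41, 3]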